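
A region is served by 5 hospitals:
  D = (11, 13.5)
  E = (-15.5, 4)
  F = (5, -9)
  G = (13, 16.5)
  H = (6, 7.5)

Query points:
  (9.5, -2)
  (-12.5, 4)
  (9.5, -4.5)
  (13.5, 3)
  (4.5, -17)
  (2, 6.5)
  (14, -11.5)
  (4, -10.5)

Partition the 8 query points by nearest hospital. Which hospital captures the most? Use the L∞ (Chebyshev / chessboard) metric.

F

(9.5, -2) — d to each: D:15.5, E:25, F:7, G:18.5, H:9.5 → nearest is F
(-12.5, 4) — d to each: D:23.5, E:3, F:17.5, G:25.5, H:18.5 → nearest is E
(9.5, -4.5) — d to each: D:18, E:25, F:4.5, G:21, H:12 → nearest is F
(13.5, 3) — d to each: D:10.5, E:29, F:12, G:13.5, H:7.5 → nearest is H
(4.5, -17) — d to each: D:30.5, E:21, F:8, G:33.5, H:24.5 → nearest is F
(2, 6.5) — d to each: D:9, E:17.5, F:15.5, G:11, H:4 → nearest is H
(14, -11.5) — d to each: D:25, E:29.5, F:9, G:28, H:19 → nearest is F
(4, -10.5) — d to each: D:24, E:19.5, F:1.5, G:27, H:18 → nearest is F
Tally — E:1, F:5, H:2. F captures the most (5).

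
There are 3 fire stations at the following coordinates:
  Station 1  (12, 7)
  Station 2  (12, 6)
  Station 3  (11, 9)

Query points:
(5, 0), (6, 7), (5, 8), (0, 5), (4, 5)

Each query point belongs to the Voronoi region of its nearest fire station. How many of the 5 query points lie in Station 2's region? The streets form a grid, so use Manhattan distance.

3

(5, 0) — d to each: Station 1:14, Station 2:13, Station 3:15 → nearest is Station 2
(6, 7) — d to each: Station 1:6, Station 2:7, Station 3:7 → nearest is Station 1
(5, 8) — d to each: Station 1:8, Station 2:9, Station 3:7 → nearest is Station 3
(0, 5) — d to each: Station 1:14, Station 2:13, Station 3:15 → nearest is Station 2
(4, 5) — d to each: Station 1:10, Station 2:9, Station 3:11 → nearest is Station 2
3 of the 5 points have Station 2 as nearest.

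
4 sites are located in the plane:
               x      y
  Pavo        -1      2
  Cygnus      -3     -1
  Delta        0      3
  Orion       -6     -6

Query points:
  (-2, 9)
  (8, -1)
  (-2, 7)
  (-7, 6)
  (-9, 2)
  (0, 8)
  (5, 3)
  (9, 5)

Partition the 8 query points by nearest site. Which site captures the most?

Delta

(-2, 9) — d² to each: Pavo:50, Cygnus:101, Delta:40, Orion:241 → nearest is Delta
(8, -1) — d² to each: Pavo:90, Cygnus:121, Delta:80, Orion:221 → nearest is Delta
(-2, 7) — d² to each: Pavo:26, Cygnus:65, Delta:20, Orion:185 → nearest is Delta
(-7, 6) — d² to each: Pavo:52, Cygnus:65, Delta:58, Orion:145 → nearest is Pavo
(-9, 2) — d² to each: Pavo:64, Cygnus:45, Delta:82, Orion:73 → nearest is Cygnus
(0, 8) — d² to each: Pavo:37, Cygnus:90, Delta:25, Orion:232 → nearest is Delta
(5, 3) — d² to each: Pavo:37, Cygnus:80, Delta:25, Orion:202 → nearest is Delta
(9, 5) — d² to each: Pavo:109, Cygnus:180, Delta:85, Orion:346 → nearest is Delta
Tally — Pavo:1, Cygnus:1, Delta:6. Delta captures the most (6).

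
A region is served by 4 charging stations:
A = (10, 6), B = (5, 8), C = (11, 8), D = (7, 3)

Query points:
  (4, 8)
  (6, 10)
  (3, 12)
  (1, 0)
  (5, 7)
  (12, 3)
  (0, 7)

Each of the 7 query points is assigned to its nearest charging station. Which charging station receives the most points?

(4, 8) — d² to each: A:40, B:1, C:49, D:34 → nearest is B
(6, 10) — d² to each: A:32, B:5, C:29, D:50 → nearest is B
(3, 12) — d² to each: A:85, B:20, C:80, D:97 → nearest is B
(1, 0) — d² to each: A:117, B:80, C:164, D:45 → nearest is D
(5, 7) — d² to each: A:26, B:1, C:37, D:20 → nearest is B
(12, 3) — d² to each: A:13, B:74, C:26, D:25 → nearest is A
(0, 7) — d² to each: A:101, B:26, C:122, D:65 → nearest is B
Tally — A:1, B:5, D:1. B captures the most (5).

B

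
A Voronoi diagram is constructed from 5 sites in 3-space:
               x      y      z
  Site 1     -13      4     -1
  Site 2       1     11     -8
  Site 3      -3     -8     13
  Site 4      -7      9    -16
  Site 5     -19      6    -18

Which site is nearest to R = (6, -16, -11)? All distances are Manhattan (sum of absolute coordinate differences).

d(R, Site 1) = |6−(-13)| + |-16−4| + |-11−(-1)| = 19 + 20 + 10 = 49
d(R, Site 2) = |6−1| + |-16−11| + |-11−(-8)| = 5 + 27 + 3 = 35
d(R, Site 3) = |6−(-3)| + |-16−(-8)| + |-11−13| = 9 + 8 + 24 = 41
d(R, Site 4) = |6−(-7)| + |-16−9| + |-11−(-16)| = 13 + 25 + 5 = 43
d(R, Site 5) = |6−(-19)| + |-16−6| + |-11−(-18)| = 25 + 22 + 7 = 54
Site 2 is nearest.

Site 2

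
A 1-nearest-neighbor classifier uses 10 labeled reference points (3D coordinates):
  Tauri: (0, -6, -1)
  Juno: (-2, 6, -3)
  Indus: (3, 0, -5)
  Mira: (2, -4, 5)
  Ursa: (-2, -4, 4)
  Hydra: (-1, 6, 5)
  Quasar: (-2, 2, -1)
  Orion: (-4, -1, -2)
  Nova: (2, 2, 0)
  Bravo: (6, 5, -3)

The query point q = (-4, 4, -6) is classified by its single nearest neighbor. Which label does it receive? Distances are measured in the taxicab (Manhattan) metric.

Juno

d(q, Tauri) = |-4−0| + |4−(-6)| + |-6−(-1)| = 4 + 10 + 5 = 19
d(q, Juno) = |-4−(-2)| + |4−6| + |-6−(-3)| = 2 + 2 + 3 = 7
d(q, Indus) = |-4−3| + |4−0| + |-6−(-5)| = 7 + 4 + 1 = 12
d(q, Mira) = |-4−2| + |4−(-4)| + |-6−5| = 6 + 8 + 11 = 25
d(q, Ursa) = |-4−(-2)| + |4−(-4)| + |-6−4| = 2 + 8 + 10 = 20
d(q, Hydra) = |-4−(-1)| + |4−6| + |-6−5| = 3 + 2 + 11 = 16
d(q, Quasar) = |-4−(-2)| + |4−2| + |-6−(-1)| = 2 + 2 + 5 = 9
d(q, Orion) = |-4−(-4)| + |4−(-1)| + |-6−(-2)| = 0 + 5 + 4 = 9
d(q, Nova) = |-4−2| + |4−2| + |-6−0| = 6 + 2 + 6 = 14
d(q, Bravo) = |-4−6| + |4−5| + |-6−(-3)| = 10 + 1 + 3 = 14
Minimum is at Juno.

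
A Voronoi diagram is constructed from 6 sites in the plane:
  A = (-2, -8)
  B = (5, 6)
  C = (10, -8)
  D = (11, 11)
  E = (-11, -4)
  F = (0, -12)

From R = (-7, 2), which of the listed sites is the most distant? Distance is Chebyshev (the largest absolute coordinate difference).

d(R,A) = max(5, 10) = 10
d(R,B) = max(12, 4) = 12
d(R,C) = max(17, 10) = 17
d(R,D) = max(18, 9) = 18
d(R,E) = max(4, 6) = 6
d(R,F) = max(7, 14) = 14
The largest is to D.

D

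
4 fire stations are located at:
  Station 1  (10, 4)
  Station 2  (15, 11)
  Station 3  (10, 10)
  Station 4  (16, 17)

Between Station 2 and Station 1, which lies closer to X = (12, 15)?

Station 2

Compare squared distances:
d²(X, Station 2) = (12−15)² + (15−11)² = 9 + 16 = 25
d²(X, Station 1) = (12−10)² + (15−4)² = 4 + 121 = 125
25 < 125, so Station 2 is closer.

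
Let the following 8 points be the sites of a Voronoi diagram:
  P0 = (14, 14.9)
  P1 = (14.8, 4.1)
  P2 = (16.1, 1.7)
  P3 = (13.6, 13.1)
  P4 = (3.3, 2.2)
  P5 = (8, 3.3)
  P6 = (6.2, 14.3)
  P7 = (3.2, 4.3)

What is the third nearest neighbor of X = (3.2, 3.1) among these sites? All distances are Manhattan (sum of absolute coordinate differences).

P5

d(X,P0) = |3.2−14| + |3.1−14.9| = 10.8 + 11.8 = 22.6
d(X,P1) = |3.2−14.8| + |3.1−4.1| = 11.6 + 1 = 12.6
d(X,P2) = |3.2−16.1| + |3.1−1.7| = 12.9 + 1.4 = 14.3
d(X,P3) = |3.2−13.6| + |3.1−13.1| = 10.4 + 10 = 20.4
d(X,P4) = |3.2−3.3| + |3.1−2.2| = 0.1 + 0.9 = 1
d(X,P5) = |3.2−8| + |3.1−3.3| = 4.8 + 0.2 = 5
d(X,P6) = |3.2−6.2| + |3.1−14.3| = 3 + 11.2 = 14.2
d(X,P7) = |3.2−3.2| + |3.1−4.3| = 0 + 1.2 = 1.2
Sorted ascending: P4, P7, P5, P1, … — the third-nearest is P5.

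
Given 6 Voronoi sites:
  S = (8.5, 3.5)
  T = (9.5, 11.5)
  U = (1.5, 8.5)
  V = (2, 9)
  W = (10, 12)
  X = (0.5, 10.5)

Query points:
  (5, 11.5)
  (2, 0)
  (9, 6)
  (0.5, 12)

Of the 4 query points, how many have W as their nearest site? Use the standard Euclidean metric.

0

(5, 11.5) — d² to each: S:76.25, T:20.25, U:21.25, V:15.25, W:25.25, X:21.25 → nearest is V
(2, 0) — d² to each: S:54.5, T:188.5, U:72.5, V:81, W:208, X:112.5 → nearest is S
(9, 6) — d² to each: S:6.5, T:30.5, U:62.5, V:58, W:37, X:92.5 → nearest is S
(0.5, 12) — d² to each: S:136.25, T:81.25, U:13.25, V:11.25, W:90.25, X:2.25 → nearest is X
0 of the 4 points have W as nearest.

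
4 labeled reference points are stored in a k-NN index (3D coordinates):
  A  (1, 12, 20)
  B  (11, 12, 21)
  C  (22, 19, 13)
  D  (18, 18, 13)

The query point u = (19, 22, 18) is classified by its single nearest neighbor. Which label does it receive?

D

Since √ is increasing, it suffices to compare squared distances:
|uA|² = (19−1)² + (22−12)² + (18−20)² = 324 + 100 + 4 = 428
|uB|² = (19−11)² + (22−12)² + (18−21)² = 64 + 100 + 9 = 173
|uC|² = (19−22)² + (22−19)² + (18−13)² = 9 + 9 + 25 = 43
|uD|² = (19−18)² + (22−18)² + (18−13)² = 1 + 16 + 25 = 42
Minimum is at D.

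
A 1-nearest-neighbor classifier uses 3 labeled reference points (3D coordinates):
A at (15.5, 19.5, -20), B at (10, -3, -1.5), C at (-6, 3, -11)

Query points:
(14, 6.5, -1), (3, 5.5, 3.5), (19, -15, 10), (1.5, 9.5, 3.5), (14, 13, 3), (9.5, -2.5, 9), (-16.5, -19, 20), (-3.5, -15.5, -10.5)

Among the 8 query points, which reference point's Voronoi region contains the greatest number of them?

(14, 6.5, -1) — d² to each: A:532.25, B:106.5, C:512.25 → nearest is B
(3, 5.5, 3.5) — d² to each: A:904.5, B:146.25, C:297.5 → nearest is B
(19, -15, 10) — d² to each: A:2102.5, B:357.25, C:1390 → nearest is B
(1.5, 9.5, 3.5) — d² to each: A:848.25, B:253.5, C:308.75 → nearest is B
(14, 13, 3) — d² to each: A:573.5, B:292.25, C:696 → nearest is B
(9.5, -2.5, 9) — d² to each: A:1361, B:110.75, C:670.5 → nearest is B
(-16.5, -19, 20) — d² to each: A:4106.25, B:1420.5, C:1555.25 → nearest is B
(-3.5, -15.5, -10.5) — d² to each: A:1676.25, B:419.5, C:348.75 → nearest is C
Tally — B:7, C:1. B captures the most (7).

B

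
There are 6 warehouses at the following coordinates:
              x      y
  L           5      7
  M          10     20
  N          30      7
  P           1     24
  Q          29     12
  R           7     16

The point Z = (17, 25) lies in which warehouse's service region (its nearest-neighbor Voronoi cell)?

M

Since √ is increasing, it suffices to compare squared distances:
|ZL|² = (17−5)² + (25−7)² = 144 + 324 = 468
|ZM|² = (17−10)² + (25−20)² = 49 + 25 = 74
|ZN|² = (17−30)² + (25−7)² = 169 + 324 = 493
|ZP|² = (17−1)² + (25−24)² = 256 + 1 = 257
|ZQ|² = (17−29)² + (25−12)² = 144 + 169 = 313
|ZR|² = (17−7)² + (25−16)² = 100 + 81 = 181
The smallest is to M, so Z lies in the Voronoi region of M.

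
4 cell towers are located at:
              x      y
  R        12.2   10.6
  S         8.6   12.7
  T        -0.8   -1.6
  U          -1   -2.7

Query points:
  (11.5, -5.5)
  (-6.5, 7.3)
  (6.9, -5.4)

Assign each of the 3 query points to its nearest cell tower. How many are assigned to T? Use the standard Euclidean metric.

1

(11.5, -5.5) — d² to each: R:259.7, S:339.65, T:166.5, U:164.09 → nearest is U
(-6.5, 7.3) — d² to each: R:360.58, S:257.17, T:111.7, U:130.25 → nearest is T
(6.9, -5.4) — d² to each: R:284.09, S:330.5, T:73.73, U:69.7 → nearest is U
1 of the 3 points has T as nearest.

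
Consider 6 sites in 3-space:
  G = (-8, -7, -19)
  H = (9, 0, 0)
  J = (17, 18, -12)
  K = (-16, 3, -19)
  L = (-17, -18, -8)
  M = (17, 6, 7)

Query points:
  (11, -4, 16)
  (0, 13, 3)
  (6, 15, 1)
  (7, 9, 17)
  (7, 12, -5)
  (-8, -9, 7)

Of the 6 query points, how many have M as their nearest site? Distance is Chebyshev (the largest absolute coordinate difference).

(11, -4, 16) — d to each: G:35, H:16, J:28, K:35, L:28, M:10 → nearest is M
(0, 13, 3) — d to each: G:22, H:13, J:17, K:22, L:31, M:17 → nearest is H
(6, 15, 1) — d to each: G:22, H:15, J:13, K:22, L:33, M:11 → nearest is M
(7, 9, 17) — d to each: G:36, H:17, J:29, K:36, L:27, M:10 → nearest is M
(7, 12, -5) — d to each: G:19, H:12, J:10, K:23, L:30, M:12 → nearest is J
(-8, -9, 7) — d to each: G:26, H:17, J:27, K:26, L:15, M:25 → nearest is L
3 of the 6 points have M as nearest.

3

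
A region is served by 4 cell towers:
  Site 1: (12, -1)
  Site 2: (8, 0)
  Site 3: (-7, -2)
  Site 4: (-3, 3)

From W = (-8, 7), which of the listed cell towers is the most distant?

Compare squared distances (the ordering matches that of the actual distances):
d²(W, Site 1) = (-8−12)² + (7−(-1))² = 400 + 64 = 464
d²(W, Site 2) = (-8−8)² + (7−0)² = 256 + 49 = 305
d²(W, Site 3) = (-8−(-7))² + (7−(-2))² = 1 + 81 = 82
d²(W, Site 4) = (-8−(-3))² + (7−3)² = 25 + 16 = 41
The largest is to Site 1.

Site 1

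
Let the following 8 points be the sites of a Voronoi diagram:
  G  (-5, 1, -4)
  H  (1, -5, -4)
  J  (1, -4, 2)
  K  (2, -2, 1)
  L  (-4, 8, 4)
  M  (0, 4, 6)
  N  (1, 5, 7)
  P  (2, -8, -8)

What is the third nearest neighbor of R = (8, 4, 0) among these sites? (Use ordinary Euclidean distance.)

M

Since √ is increasing, it suffices to compare squared distances:
|RG|² = (8−(-5))² + (4−1)² + (0−(-4))² = 169 + 9 + 16 = 194
|RH|² = (8−1)² + (4−(-5))² + (0−(-4))² = 49 + 81 + 16 = 146
|RJ|² = (8−1)² + (4−(-4))² + (0−2)² = 49 + 64 + 4 = 117
|RK|² = (8−2)² + (4−(-2))² + (0−1)² = 36 + 36 + 1 = 73
|RL|² = (8−(-4))² + (4−8)² + (0−4)² = 144 + 16 + 16 = 176
|RM|² = (8−0)² + (4−4)² + (0−6)² = 64 + 0 + 36 = 100
|RN|² = (8−1)² + (4−5)² + (0−7)² = 49 + 1 + 49 = 99
|RP|² = (8−2)² + (4−(-8))² + (0−(-8))² = 36 + 144 + 64 = 244
Sorted ascending: K, N, M, J, … — the third-nearest is M.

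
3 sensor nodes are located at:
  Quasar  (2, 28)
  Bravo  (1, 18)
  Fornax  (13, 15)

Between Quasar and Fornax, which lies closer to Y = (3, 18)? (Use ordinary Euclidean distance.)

Quasar

Compare squared distances:
d²(Y, Quasar) = (3−2)² + (18−28)² = 1 + 100 = 101
d²(Y, Fornax) = (3−13)² + (18−15)² = 100 + 9 = 109
101 < 109, so Quasar is closer.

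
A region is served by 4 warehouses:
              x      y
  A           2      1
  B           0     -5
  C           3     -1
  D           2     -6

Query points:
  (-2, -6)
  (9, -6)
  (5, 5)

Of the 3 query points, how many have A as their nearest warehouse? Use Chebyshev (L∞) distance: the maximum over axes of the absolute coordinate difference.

1

(-2, -6) — d to each: A:7, B:2, C:5, D:4 → nearest is B
(9, -6) — d to each: A:7, B:9, C:6, D:7 → nearest is C
(5, 5) — d to each: A:4, B:10, C:6, D:11 → nearest is A
1 of the 3 points has A as nearest.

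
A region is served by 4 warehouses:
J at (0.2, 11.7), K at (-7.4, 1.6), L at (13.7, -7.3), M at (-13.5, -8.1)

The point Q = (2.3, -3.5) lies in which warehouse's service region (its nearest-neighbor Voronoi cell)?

Compare squared distances (the ordering matches that of the actual distances):
|QJ|² = 4.41 + 231.04 = 235.45
|QK|² = 94.09 + 26.01 = 120.1
|QL|² = 129.96 + 14.44 = 144.4
|QM|² = 249.64 + 21.16 = 270.8
Minimum is at K.

K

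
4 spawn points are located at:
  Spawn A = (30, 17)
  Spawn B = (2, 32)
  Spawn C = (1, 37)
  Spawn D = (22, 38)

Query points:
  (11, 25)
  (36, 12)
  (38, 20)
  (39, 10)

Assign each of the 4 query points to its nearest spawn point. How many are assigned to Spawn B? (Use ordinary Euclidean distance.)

1

(11, 25) — d² to each: Spawn A:425, Spawn B:130, Spawn C:244, Spawn D:290 → nearest is Spawn B
(36, 12) — d² to each: Spawn A:61, Spawn B:1556, Spawn C:1850, Spawn D:872 → nearest is Spawn A
(38, 20) — d² to each: Spawn A:73, Spawn B:1440, Spawn C:1658, Spawn D:580 → nearest is Spawn A
(39, 10) — d² to each: Spawn A:130, Spawn B:1853, Spawn C:2173, Spawn D:1073 → nearest is Spawn A
1 of the 4 points has Spawn B as nearest.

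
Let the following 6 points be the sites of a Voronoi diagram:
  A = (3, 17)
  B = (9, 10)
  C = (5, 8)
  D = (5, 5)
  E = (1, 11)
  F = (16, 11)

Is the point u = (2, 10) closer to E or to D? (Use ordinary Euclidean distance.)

E

Compare squared distances:
|uE|² = (2−1)² + (10−11)² = 1 + 1 = 2
|uD|² = (2−5)² + (10−5)² = 9 + 25 = 34
2 < 34, so E is closer.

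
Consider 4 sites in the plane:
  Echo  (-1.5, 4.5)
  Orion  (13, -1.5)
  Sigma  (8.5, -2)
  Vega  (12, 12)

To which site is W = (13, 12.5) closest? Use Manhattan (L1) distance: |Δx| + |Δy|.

d(W, Echo) = |13−(-1.5)| + |12.5−4.5| = 14.5 + 8 = 22.5
d(W, Orion) = |13−13| + |12.5−(-1.5)| = 0 + 14 = 14
d(W, Sigma) = |13−8.5| + |12.5−(-2)| = 4.5 + 14.5 = 19
d(W, Vega) = |13−12| + |12.5−12| = 1 + 0.5 = 1.5
Vega is nearest.

Vega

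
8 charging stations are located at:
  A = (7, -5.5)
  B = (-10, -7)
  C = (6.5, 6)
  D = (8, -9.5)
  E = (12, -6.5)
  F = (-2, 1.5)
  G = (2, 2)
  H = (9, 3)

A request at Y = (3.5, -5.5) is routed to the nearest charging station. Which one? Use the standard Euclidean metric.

A

Since √ is increasing, it suffices to compare squared distances:
|YA|² = 12.25 + 0 = 12.25
|YB|² = 182.25 + 2.25 = 184.5
|YC|² = 9 + 132.25 = 141.25
|YD|² = 20.25 + 16 = 36.25
|YE|² = 72.25 + 1 = 73.25
|YF|² = 30.25 + 49 = 79.25
|YG|² = 2.25 + 56.25 = 58.5
|YH|² = 30.25 + 72.25 = 102.5
A is nearest.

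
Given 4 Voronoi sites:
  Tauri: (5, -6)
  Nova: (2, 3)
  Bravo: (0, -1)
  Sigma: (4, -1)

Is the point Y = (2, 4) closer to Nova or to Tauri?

Compare squared distances:
d²(Y, Nova) = (2−2)² + (4−3)² = 0 + 1 = 1
d²(Y, Tauri) = (2−5)² + (4−(-6))² = 9 + 100 = 109
1 < 109, so Nova is closer.

Nova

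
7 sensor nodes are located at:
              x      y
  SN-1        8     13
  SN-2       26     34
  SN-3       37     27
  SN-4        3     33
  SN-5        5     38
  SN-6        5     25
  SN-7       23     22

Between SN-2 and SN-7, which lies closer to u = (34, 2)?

SN-7

Compare squared distances:
d²(u, SN-2) = (34−26)² + (2−34)² = 64 + 1024 = 1088
d²(u, SN-7) = (34−23)² + (2−22)² = 121 + 400 = 521
1088 > 521, so SN-7 is closer.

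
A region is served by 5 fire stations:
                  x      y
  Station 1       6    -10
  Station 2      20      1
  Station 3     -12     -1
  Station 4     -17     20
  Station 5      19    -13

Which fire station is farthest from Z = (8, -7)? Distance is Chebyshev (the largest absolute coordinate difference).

d(Z, Station 1) = max(2, 3) = 3
d(Z, Station 2) = max(12, 8) = 12
d(Z, Station 3) = max(20, 6) = 20
d(Z, Station 4) = max(25, 27) = 27
d(Z, Station 5) = max(11, 6) = 11
The largest is to Station 4.

Station 4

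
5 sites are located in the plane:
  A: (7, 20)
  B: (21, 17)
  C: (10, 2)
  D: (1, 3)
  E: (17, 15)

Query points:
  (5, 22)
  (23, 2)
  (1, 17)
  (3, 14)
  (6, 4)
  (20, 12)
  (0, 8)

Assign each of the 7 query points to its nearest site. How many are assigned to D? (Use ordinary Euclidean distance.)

1

(5, 22) — d² to each: A:8, B:281, C:425, D:377, E:193 → nearest is A
(23, 2) — d² to each: A:580, B:229, C:169, D:485, E:205 → nearest is C
(1, 17) — d² to each: A:45, B:400, C:306, D:196, E:260 → nearest is A
(3, 14) — d² to each: A:52, B:333, C:193, D:125, E:197 → nearest is A
(6, 4) — d² to each: A:257, B:394, C:20, D:26, E:242 → nearest is C
(20, 12) — d² to each: A:233, B:26, C:200, D:442, E:18 → nearest is E
(0, 8) — d² to each: A:193, B:522, C:136, D:26, E:338 → nearest is D
1 of the 7 points has D as nearest.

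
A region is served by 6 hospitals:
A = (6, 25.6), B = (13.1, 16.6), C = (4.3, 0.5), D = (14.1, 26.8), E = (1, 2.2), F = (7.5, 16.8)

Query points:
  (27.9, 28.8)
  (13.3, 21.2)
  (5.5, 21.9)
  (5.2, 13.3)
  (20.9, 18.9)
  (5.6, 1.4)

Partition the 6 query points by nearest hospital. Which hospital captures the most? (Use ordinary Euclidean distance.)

B

(27.9, 28.8) — d² to each: A:489.85, B:367.88, C:1357.85, D:194.44, E:1431.17, F:560.16 → nearest is D
(13.3, 21.2) — d² to each: A:72.65, B:21.2, C:509.49, D:32, E:512.29, F:53 → nearest is B
(5.5, 21.9) — d² to each: A:13.94, B:85.85, C:459.4, D:97.97, E:408.34, F:30.01 → nearest is A
(5.2, 13.3) — d² to each: A:151.93, B:73.3, C:164.65, D:261.46, E:140.85, F:17.54 → nearest is F
(20.9, 18.9) — d² to each: A:266.9, B:66.13, C:614.12, D:108.65, E:674.9, F:183.97 → nearest is B
(5.6, 1.4) — d² to each: A:585.8, B:287.29, C:2.5, D:717.41, E:21.8, F:240.77 → nearest is C
Tally — A:1, B:2, C:1, D:1, F:1. B captures the most (2).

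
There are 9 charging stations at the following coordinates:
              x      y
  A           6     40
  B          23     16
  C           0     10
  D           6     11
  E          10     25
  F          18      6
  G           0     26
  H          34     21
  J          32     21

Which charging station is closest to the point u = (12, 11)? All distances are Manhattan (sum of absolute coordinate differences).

D

d(u,A) = |12−6| + |11−40| = 6 + 29 = 35
d(u,B) = |12−23| + |11−16| = 11 + 5 = 16
d(u,C) = |12−0| + |11−10| = 12 + 1 = 13
d(u,D) = |12−6| + |11−11| = 6 + 0 = 6
d(u,E) = |12−10| + |11−25| = 2 + 14 = 16
d(u,F) = |12−18| + |11−6| = 6 + 5 = 11
d(u,G) = |12−0| + |11−26| = 12 + 15 = 27
d(u,H) = |12−34| + |11−21| = 22 + 10 = 32
d(u,J) = |12−32| + |11−21| = 20 + 10 = 30
D is nearest.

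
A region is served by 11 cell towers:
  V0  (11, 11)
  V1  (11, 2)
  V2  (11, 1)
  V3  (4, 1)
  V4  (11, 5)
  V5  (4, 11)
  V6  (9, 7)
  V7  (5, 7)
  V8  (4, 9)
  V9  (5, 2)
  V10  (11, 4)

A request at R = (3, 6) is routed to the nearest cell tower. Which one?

V7

Squared Euclidean distances:
|RV0|² = (3−11)² + (6−11)² = 64 + 25 = 89
|RV1|² = (3−11)² + (6−2)² = 64 + 16 = 80
|RV2|² = (3−11)² + (6−1)² = 64 + 25 = 89
|RV3|² = (3−4)² + (6−1)² = 1 + 25 = 26
|RV4|² = (3−11)² + (6−5)² = 64 + 1 = 65
|RV5|² = (3−4)² + (6−11)² = 1 + 25 = 26
|RV6|² = (3−9)² + (6−7)² = 36 + 1 = 37
|RV7|² = (3−5)² + (6−7)² = 4 + 1 = 5
|RV8|² = (3−4)² + (6−9)² = 1 + 9 = 10
|RV9|² = (3−5)² + (6−2)² = 4 + 16 = 20
d²(R, V10) = (3−11)² + (6−4)² = 64 + 4 = 68
V7 is nearest.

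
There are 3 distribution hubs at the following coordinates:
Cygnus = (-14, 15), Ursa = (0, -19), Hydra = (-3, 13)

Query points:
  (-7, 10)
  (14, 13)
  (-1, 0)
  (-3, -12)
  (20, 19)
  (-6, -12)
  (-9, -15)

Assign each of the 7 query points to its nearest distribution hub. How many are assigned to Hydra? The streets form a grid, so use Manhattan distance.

(-7, 10) — d to each: Cygnus:12, Ursa:36, Hydra:7 → nearest is Hydra
(14, 13) — d to each: Cygnus:30, Ursa:46, Hydra:17 → nearest is Hydra
(-1, 0) — d to each: Cygnus:28, Ursa:20, Hydra:15 → nearest is Hydra
(-3, -12) — d to each: Cygnus:38, Ursa:10, Hydra:25 → nearest is Ursa
(20, 19) — d to each: Cygnus:38, Ursa:58, Hydra:29 → nearest is Hydra
(-6, -12) — d to each: Cygnus:35, Ursa:13, Hydra:28 → nearest is Ursa
(-9, -15) — d to each: Cygnus:35, Ursa:13, Hydra:34 → nearest is Ursa
4 of the 7 points have Hydra as nearest.

4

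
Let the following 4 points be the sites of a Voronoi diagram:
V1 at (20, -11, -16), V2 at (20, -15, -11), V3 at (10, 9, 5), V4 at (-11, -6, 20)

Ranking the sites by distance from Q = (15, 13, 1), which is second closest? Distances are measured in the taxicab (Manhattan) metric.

d(Q,V1) = 5 + 24 + 17 = 46
d(Q,V2) = 5 + 28 + 12 = 45
d(Q,V3) = 5 + 4 + 4 = 13
d(Q,V4) = 26 + 19 + 19 = 64
Sorted ascending: V3, V2, V1, … — the second-nearest is V2.

V2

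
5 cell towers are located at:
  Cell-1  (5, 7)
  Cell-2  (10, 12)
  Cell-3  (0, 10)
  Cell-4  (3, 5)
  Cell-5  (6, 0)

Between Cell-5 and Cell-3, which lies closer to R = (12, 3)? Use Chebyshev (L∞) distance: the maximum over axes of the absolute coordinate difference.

Cell-5

d(R, Cell-5) = max(6, 3) = 6
d(R, Cell-3) = max(12, 7) = 12
6 < 12, so Cell-5 is closer.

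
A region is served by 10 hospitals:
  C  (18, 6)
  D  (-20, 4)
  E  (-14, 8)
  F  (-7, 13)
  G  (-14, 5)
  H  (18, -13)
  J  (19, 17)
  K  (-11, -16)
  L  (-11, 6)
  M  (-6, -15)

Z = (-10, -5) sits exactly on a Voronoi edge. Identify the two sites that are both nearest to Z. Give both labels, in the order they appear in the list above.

G and M

Squared distances from Z to each site:
|ZC|² = 784 + 121 = 905
|ZD|² = 100 + 81 = 181
|ZE|² = 16 + 169 = 185
|ZF|² = 9 + 324 = 333
|ZG|² = 16 + 100 = 116
|ZH|² = 784 + 64 = 848
|ZJ|² = 841 + 484 = 1325
|ZK|² = 1 + 121 = 122
|ZL|² = 1 + 121 = 122
|ZM|² = 16 + 100 = 116
Z is equidistant from G and M (both at squared distance 116), and every other site is strictly farther — so Z lies on the G–M Voronoi edge.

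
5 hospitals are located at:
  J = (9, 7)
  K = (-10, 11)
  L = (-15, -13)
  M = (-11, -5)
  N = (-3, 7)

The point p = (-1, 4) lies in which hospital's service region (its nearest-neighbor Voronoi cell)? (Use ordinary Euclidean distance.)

Squared Euclidean distances:
|pJ|² = (-1−9)² + (4−7)² = 100 + 9 = 109
|pK|² = (-1−(-10))² + (4−11)² = 81 + 49 = 130
|pL|² = (-1−(-15))² + (4−(-13))² = 196 + 289 = 485
|pM|² = (-1−(-11))² + (4−(-5))² = 100 + 81 = 181
|pN|² = (-1−(-3))² + (4−7)² = 4 + 9 = 13
N is nearest.

N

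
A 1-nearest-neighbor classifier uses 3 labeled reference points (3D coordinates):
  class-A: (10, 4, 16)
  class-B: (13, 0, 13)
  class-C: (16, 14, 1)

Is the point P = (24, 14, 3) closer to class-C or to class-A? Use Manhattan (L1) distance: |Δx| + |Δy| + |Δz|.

d(P, class-C) = |24−16| + |14−14| + |3−1| = 8 + 0 + 2 = 10
d(P, class-A) = |24−10| + |14−4| + |3−16| = 14 + 10 + 13 = 37
10 < 37, so class-C is closer.

class-C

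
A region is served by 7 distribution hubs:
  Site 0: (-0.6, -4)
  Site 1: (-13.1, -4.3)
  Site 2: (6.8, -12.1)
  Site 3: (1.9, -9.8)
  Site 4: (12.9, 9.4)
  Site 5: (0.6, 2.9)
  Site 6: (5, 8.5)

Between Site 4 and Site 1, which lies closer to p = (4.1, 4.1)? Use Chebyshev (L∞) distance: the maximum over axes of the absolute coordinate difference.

Site 4

d(p, Site 4) = max(8.8, 5.3) = 8.8
d(p, Site 1) = max(17.2, 8.4) = 17.2
8.8 < 17.2, so Site 4 is closer.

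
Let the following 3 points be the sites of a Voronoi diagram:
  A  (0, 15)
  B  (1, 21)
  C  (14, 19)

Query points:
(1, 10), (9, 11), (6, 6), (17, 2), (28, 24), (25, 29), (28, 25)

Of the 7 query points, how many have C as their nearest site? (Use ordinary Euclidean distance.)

(1, 10) — d² to each: A:26, B:121, C:250 → nearest is A
(9, 11) — d² to each: A:97, B:164, C:89 → nearest is C
(6, 6) — d² to each: A:117, B:250, C:233 → nearest is A
(17, 2) — d² to each: A:458, B:617, C:298 → nearest is C
(28, 24) — d² to each: A:865, B:738, C:221 → nearest is C
(25, 29) — d² to each: A:821, B:640, C:221 → nearest is C
(28, 25) — d² to each: A:884, B:745, C:232 → nearest is C
5 of the 7 points have C as nearest.

5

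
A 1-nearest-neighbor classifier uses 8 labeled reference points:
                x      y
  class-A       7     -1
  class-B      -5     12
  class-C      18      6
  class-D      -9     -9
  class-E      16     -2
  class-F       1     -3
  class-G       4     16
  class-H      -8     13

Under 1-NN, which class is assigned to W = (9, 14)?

class-G

Since √ is increasing, it suffices to compare squared distances:
d²(W, class-A) = 4 + 225 = 229
d²(W, class-B) = 196 + 4 = 200
d²(W, class-C) = 81 + 64 = 145
d²(W, class-D) = 324 + 529 = 853
d²(W, class-E) = 49 + 256 = 305
d²(W, class-F) = 64 + 289 = 353
d²(W, class-G) = 25 + 4 = 29
d²(W, class-H) = 289 + 1 = 290
Minimum is at class-G.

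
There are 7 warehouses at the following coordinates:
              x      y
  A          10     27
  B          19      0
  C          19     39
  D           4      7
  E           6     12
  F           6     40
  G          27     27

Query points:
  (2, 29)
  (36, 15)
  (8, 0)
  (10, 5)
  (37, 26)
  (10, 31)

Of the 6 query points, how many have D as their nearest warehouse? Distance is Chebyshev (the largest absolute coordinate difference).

(2, 29) — d to each: A:8, B:29, C:17, D:22, E:17, F:11, G:25 → nearest is A
(36, 15) — d to each: A:26, B:17, C:24, D:32, E:30, F:30, G:12 → nearest is G
(8, 0) — d to each: A:27, B:11, C:39, D:7, E:12, F:40, G:27 → nearest is D
(10, 5) — d to each: A:22, B:9, C:34, D:6, E:7, F:35, G:22 → nearest is D
(37, 26) — d to each: A:27, B:26, C:18, D:33, E:31, F:31, G:10 → nearest is G
(10, 31) — d to each: A:4, B:31, C:9, D:24, E:19, F:9, G:17 → nearest is A
2 of the 6 points have D as nearest.

2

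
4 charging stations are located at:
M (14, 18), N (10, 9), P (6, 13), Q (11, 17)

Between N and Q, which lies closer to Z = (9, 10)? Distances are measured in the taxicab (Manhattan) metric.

N

d(Z,N) = |9−10| + |10−9| = 1 + 1 = 2
d(Z,Q) = |9−11| + |10−17| = 2 + 7 = 9
2 < 9, so N is closer.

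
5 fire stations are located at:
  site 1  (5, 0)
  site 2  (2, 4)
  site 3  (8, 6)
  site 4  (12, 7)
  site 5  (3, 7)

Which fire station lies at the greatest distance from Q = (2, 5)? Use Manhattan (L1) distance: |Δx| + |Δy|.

site 4

d(Q, site 1) = 3 + 5 = 8
d(Q, site 2) = 0 + 1 = 1
d(Q, site 3) = 6 + 1 = 7
d(Q, site 4) = 10 + 2 = 12
d(Q, site 5) = 1 + 2 = 3
The largest is to site 4.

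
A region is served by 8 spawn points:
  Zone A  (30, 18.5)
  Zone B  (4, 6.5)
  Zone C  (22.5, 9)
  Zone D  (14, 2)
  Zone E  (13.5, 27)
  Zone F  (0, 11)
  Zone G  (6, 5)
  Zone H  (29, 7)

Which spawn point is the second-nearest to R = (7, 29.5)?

Zone F

Since √ is increasing, it suffices to compare squared distances:
d²(R, Zone A) = (7−30)² + (29.5−18.5)² = 529 + 121 = 650
d²(R, Zone B) = (7−4)² + (29.5−6.5)² = 9 + 529 = 538
d²(R, Zone C) = (7−22.5)² + (29.5−9)² = 240.25 + 420.25 = 660.5
d²(R, Zone D) = (7−14)² + (29.5−2)² = 49 + 756.25 = 805.25
d²(R, Zone E) = (7−13.5)² + (29.5−27)² = 42.25 + 6.25 = 48.5
d²(R, Zone F) = (7−0)² + (29.5−11)² = 49 + 342.25 = 391.25
d²(R, Zone G) = (7−6)² + (29.5−5)² = 1 + 600.25 = 601.25
d²(R, Zone H) = (7−29)² + (29.5−7)² = 484 + 506.25 = 990.25
Sorted ascending: Zone E, Zone F, Zone B, … — the second-nearest is Zone F.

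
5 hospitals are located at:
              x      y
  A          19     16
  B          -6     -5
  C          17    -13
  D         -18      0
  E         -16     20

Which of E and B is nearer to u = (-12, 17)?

E

Compare squared distances:
|uE|² = (-12−(-16))² + (17−20)² = 16 + 9 = 25
|uB|² = (-12−(-6))² + (17−(-5))² = 36 + 484 = 520
25 < 520, so E is closer.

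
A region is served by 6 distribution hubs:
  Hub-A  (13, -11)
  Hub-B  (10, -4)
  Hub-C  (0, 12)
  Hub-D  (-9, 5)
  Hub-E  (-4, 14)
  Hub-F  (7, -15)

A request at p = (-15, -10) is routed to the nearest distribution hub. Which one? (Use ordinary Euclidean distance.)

Squared Euclidean distances:
d²(p, Hub-A) = (-15−13)² + (-10−(-11))² = 784 + 1 = 785
d²(p, Hub-B) = (-15−10)² + (-10−(-4))² = 625 + 36 = 661
d²(p, Hub-C) = (-15−0)² + (-10−12)² = 225 + 484 = 709
d²(p, Hub-D) = (-15−(-9))² + (-10−5)² = 36 + 225 = 261
d²(p, Hub-E) = (-15−(-4))² + (-10−14)² = 121 + 576 = 697
d²(p, Hub-F) = (-15−7)² + (-10−(-15))² = 484 + 25 = 509
Hub-D is nearest.

Hub-D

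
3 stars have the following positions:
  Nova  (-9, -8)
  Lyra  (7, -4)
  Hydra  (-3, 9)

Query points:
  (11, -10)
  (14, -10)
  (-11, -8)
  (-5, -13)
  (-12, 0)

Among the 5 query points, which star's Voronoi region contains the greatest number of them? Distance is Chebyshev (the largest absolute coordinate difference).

(11, -10) — d to each: Nova:20, Lyra:6, Hydra:19 → nearest is Lyra
(14, -10) — d to each: Nova:23, Lyra:7, Hydra:19 → nearest is Lyra
(-11, -8) — d to each: Nova:2, Lyra:18, Hydra:17 → nearest is Nova
(-5, -13) — d to each: Nova:5, Lyra:12, Hydra:22 → nearest is Nova
(-12, 0) — d to each: Nova:8, Lyra:19, Hydra:9 → nearest is Nova
Tally — Nova:3, Lyra:2. Nova captures the most (3).

Nova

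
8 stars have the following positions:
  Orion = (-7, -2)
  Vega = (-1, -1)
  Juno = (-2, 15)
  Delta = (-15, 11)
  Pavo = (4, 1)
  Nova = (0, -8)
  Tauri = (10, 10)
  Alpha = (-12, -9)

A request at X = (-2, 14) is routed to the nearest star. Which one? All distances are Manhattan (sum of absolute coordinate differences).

d(X, Orion) = |-2−(-7)| + |14−(-2)| = 5 + 16 = 21
d(X, Vega) = |-2−(-1)| + |14−(-1)| = 1 + 15 = 16
d(X, Juno) = |-2−(-2)| + |14−15| = 0 + 1 = 1
d(X, Delta) = |-2−(-15)| + |14−11| = 13 + 3 = 16
d(X, Pavo) = |-2−4| + |14−1| = 6 + 13 = 19
d(X, Nova) = |-2−0| + |14−(-8)| = 2 + 22 = 24
d(X, Tauri) = |-2−10| + |14−10| = 12 + 4 = 16
d(X, Alpha) = |-2−(-12)| + |14−(-9)| = 10 + 23 = 33
The smallest is to Juno, so X lies in the Voronoi region of Juno.

Juno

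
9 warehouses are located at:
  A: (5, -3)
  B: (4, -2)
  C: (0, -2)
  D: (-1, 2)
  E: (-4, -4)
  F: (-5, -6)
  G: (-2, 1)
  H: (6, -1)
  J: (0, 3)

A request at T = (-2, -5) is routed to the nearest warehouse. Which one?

E

Compare squared distances (the ordering matches that of the actual distances):
|TA|² = 49 + 4 = 53
|TB|² = 36 + 9 = 45
|TC|² = 4 + 9 = 13
|TD|² = 1 + 49 = 50
|TE|² = 4 + 1 = 5
|TF|² = 9 + 1 = 10
|TG|² = 0 + 36 = 36
|TH|² = 64 + 16 = 80
|TJ|² = 4 + 64 = 68
The smallest is to E, so T lies in the Voronoi region of E.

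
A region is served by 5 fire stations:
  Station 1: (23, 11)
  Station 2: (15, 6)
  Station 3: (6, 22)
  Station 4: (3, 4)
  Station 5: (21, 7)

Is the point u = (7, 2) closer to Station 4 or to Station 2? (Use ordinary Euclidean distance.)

Station 4

Compare squared distances:
d²(u, Station 4) = (7−3)² + (2−4)² = 16 + 4 = 20
d²(u, Station 2) = (7−15)² + (2−6)² = 64 + 16 = 80
20 < 80, so Station 4 is closer.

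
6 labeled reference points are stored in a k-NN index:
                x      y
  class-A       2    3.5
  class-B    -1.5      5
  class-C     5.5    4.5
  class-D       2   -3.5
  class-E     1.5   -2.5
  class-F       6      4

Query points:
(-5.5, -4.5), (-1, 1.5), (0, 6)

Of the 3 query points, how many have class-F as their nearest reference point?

(-5.5, -4.5) — d² to each: class-A:120.25, class-B:106.25, class-C:202, class-D:57.25, class-E:53, class-F:204.5 → nearest is class-E
(-1, 1.5) — d² to each: class-A:13, class-B:12.5, class-C:51.25, class-D:34, class-E:22.25, class-F:55.25 → nearest is class-B
(0, 6) — d² to each: class-A:10.25, class-B:3.25, class-C:32.5, class-D:94.25, class-E:74.5, class-F:40 → nearest is class-B
0 of the 3 points have class-F as nearest.

0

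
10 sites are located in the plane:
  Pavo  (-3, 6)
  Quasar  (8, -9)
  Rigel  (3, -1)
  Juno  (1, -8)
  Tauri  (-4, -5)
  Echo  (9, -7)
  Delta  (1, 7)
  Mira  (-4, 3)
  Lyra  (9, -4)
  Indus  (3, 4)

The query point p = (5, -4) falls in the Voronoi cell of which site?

Squared Euclidean distances:
d²(p, Pavo) = (5−(-3))² + (-4−6)² = 64 + 100 = 164
d²(p, Quasar) = (5−8)² + (-4−(-9))² = 9 + 25 = 34
d²(p, Rigel) = (5−3)² + (-4−(-1))² = 4 + 9 = 13
d²(p, Juno) = (5−1)² + (-4−(-8))² = 16 + 16 = 32
d²(p, Tauri) = (5−(-4))² + (-4−(-5))² = 81 + 1 = 82
d²(p, Echo) = (5−9)² + (-4−(-7))² = 16 + 9 = 25
d²(p, Delta) = (5−1)² + (-4−7)² = 16 + 121 = 137
d²(p, Mira) = (5−(-4))² + (-4−3)² = 81 + 49 = 130
d²(p, Lyra) = (5−9)² + (-4−(-4))² = 16 + 0 = 16
d²(p, Indus) = (5−3)² + (-4−4)² = 4 + 64 = 68
The smallest is to Rigel, so p lies in the Voronoi region of Rigel.

Rigel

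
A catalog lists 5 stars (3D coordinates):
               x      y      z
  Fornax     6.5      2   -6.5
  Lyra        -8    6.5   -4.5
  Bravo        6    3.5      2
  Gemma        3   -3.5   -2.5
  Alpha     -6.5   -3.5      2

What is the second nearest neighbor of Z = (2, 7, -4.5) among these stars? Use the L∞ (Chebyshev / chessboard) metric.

Bravo

d(Z, Fornax) = max(4.5, 5, 2) = 5
d(Z, Lyra) = max(10, 0.5, 0) = 10
d(Z, Bravo) = max(4, 3.5, 6.5) = 6.5
d(Z, Gemma) = max(1, 10.5, 2) = 10.5
d(Z, Alpha) = max(8.5, 10.5, 6.5) = 10.5
Sorted ascending: Fornax, Bravo, Lyra, … — the second-nearest is Bravo.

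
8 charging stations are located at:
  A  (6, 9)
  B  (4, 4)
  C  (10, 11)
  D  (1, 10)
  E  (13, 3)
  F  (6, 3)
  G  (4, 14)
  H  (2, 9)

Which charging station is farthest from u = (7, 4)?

G

Since √ is increasing, it suffices to compare squared distances:
|uA|² = 1 + 25 = 26
|uB|² = 9 + 0 = 9
|uC|² = 9 + 49 = 58
|uD|² = 36 + 36 = 72
|uE|² = 36 + 1 = 37
|uF|² = 1 + 1 = 2
|uG|² = 9 + 100 = 109
|uH|² = 25 + 25 = 50
The largest is to G.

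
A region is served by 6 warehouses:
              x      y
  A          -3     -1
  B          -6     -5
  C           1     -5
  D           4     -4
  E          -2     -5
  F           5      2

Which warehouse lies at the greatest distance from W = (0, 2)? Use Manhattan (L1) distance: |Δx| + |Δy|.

d(W,A) = |0−(-3)| + |2−(-1)| = 3 + 3 = 6
d(W,B) = |0−(-6)| + |2−(-5)| = 6 + 7 = 13
d(W,C) = |0−1| + |2−(-5)| = 1 + 7 = 8
d(W,D) = |0−4| + |2−(-4)| = 4 + 6 = 10
d(W,E) = |0−(-2)| + |2−(-5)| = 2 + 7 = 9
d(W,F) = |0−5| + |2−2| = 5 + 0 = 5
The largest is to B.

B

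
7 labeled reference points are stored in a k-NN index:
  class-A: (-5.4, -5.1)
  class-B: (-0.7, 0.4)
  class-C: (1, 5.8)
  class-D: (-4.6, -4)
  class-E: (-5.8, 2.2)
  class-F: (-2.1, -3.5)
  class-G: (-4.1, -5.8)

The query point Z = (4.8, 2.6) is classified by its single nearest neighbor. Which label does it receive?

class-C

Since √ is increasing, it suffices to compare squared distances:
d²(Z, class-A) = (4.8−(-5.4))² + (2.6−(-5.1))² = 104.04 + 59.29 = 163.33
d²(Z, class-B) = (4.8−(-0.7))² + (2.6−0.4)² = 30.25 + 4.84 = 35.09
d²(Z, class-C) = (4.8−1)² + (2.6−5.8)² = 14.44 + 10.24 = 24.68
d²(Z, class-D) = (4.8−(-4.6))² + (2.6−(-4))² = 88.36 + 43.56 = 131.92
d²(Z, class-E) = (4.8−(-5.8))² + (2.6−2.2)² = 112.36 + 0.16 = 112.52
d²(Z, class-F) = (4.8−(-2.1))² + (2.6−(-3.5))² = 47.61 + 37.21 = 84.82
d²(Z, class-G) = (4.8−(-4.1))² + (2.6−(-5.8))² = 79.21 + 70.56 = 149.77
The smallest is to class-C, so Z lies in the Voronoi region of class-C.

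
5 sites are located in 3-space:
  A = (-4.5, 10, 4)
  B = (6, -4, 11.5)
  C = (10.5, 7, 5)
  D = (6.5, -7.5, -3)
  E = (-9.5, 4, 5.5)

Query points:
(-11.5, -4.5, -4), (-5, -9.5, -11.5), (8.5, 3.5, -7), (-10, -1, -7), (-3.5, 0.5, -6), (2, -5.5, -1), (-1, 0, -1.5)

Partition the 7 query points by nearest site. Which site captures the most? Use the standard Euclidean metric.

D

(-11.5, -4.5, -4) — d² to each: A:323.25, B:546.75, C:697.25, D:334, E:166.5 → nearest is E
(-5, -9.5, -11.5) — d² to each: A:620.75, B:680.25, C:784.75, D:208.5, E:491.5 → nearest is D
(8.5, 3.5, -7) — d² to each: A:332.25, B:404.75, C:160.25, D:141, E:480.5 → nearest is D
(-10, -1, -7) — d² to each: A:272.25, B:607.25, C:628.25, D:330.5, E:181.5 → nearest is E
(-3.5, 0.5, -6) — d² to each: A:191.25, B:416.75, C:359.25, D:173, E:180.5 → nearest is D
(2, -5.5, -1) — d² to each: A:307.5, B:174.5, C:264.5, D:28.25, E:264.75 → nearest is D
(-1, 0, -1.5) — d² to each: A:142.5, B:234, C:223.5, D:114.75, E:137.25 → nearest is D
Tally — D:5, E:2. D captures the most (5).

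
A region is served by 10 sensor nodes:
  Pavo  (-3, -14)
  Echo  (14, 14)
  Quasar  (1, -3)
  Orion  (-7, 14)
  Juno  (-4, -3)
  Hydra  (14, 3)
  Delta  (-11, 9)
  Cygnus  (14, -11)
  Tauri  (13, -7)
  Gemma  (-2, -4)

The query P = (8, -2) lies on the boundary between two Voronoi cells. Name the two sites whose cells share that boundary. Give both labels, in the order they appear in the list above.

Quasar and Tauri

Squared distances from P to each site:
d²(P, Pavo) = 121 + 144 = 265
d²(P, Echo) = 36 + 256 = 292
d²(P, Quasar) = 49 + 1 = 50
d²(P, Orion) = 225 + 256 = 481
d²(P, Juno) = 144 + 1 = 145
d²(P, Hydra) = 36 + 25 = 61
d²(P, Delta) = 361 + 121 = 482
d²(P, Cygnus) = 36 + 81 = 117
d²(P, Tauri) = 25 + 25 = 50
d²(P, Gemma) = 100 + 4 = 104
P is equidistant from Quasar and Tauri (both at squared distance 50), and every other site is strictly farther — so P lies on the Quasar–Tauri Voronoi edge.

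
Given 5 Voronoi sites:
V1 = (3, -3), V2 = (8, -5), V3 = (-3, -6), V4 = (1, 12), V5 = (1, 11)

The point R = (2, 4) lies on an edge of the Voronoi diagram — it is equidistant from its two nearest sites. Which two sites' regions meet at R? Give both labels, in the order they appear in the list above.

Squared distances from R to each site:
|RV1|² = (2−3)² + (4−(-3))² = 1 + 49 = 50
|RV2|² = (2−8)² + (4−(-5))² = 36 + 81 = 117
|RV3|² = (2−(-3))² + (4−(-6))² = 25 + 100 = 125
|RV4|² = (2−1)² + (4−12)² = 1 + 64 = 65
|RV5|² = (2−1)² + (4−11)² = 1 + 49 = 50
R is equidistant from V1 and V5 (both at squared distance 50), and every other site is strictly farther — so R lies on the V1–V5 Voronoi edge.

V1 and V5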